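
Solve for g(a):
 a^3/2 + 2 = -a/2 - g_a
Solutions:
 g(a) = C1 - a^4/8 - a^2/4 - 2*a


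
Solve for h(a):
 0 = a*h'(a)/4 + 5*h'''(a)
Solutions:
 h(a) = C1 + Integral(C2*airyai(-50^(1/3)*a/10) + C3*airybi(-50^(1/3)*a/10), a)


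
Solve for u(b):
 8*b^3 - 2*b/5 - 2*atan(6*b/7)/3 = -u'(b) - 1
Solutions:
 u(b) = C1 - 2*b^4 + b^2/5 + 2*b*atan(6*b/7)/3 - b - 7*log(36*b^2 + 49)/18


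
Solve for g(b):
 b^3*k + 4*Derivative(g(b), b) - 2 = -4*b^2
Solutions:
 g(b) = C1 - b^4*k/16 - b^3/3 + b/2


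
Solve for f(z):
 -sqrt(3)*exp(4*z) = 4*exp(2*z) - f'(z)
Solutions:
 f(z) = C1 + sqrt(3)*exp(4*z)/4 + 2*exp(2*z)


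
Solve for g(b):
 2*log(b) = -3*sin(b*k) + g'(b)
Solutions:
 g(b) = C1 + 2*b*log(b) - 2*b + 3*Piecewise((-cos(b*k)/k, Ne(k, 0)), (0, True))


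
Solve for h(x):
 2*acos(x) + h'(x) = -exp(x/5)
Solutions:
 h(x) = C1 - 2*x*acos(x) + 2*sqrt(1 - x^2) - 5*exp(x/5)


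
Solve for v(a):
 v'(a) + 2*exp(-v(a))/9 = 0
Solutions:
 v(a) = log(C1 - 2*a/9)


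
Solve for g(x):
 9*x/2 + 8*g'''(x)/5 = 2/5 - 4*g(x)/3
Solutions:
 g(x) = C3*exp(-5^(1/3)*6^(2/3)*x/6) - 27*x/8 + (C1*sin(2^(2/3)*3^(1/6)*5^(1/3)*x/4) + C2*cos(2^(2/3)*3^(1/6)*5^(1/3)*x/4))*exp(5^(1/3)*6^(2/3)*x/12) + 3/10


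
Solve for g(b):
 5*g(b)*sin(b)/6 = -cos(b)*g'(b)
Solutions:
 g(b) = C1*cos(b)^(5/6)


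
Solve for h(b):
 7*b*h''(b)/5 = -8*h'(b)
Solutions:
 h(b) = C1 + C2/b^(33/7)


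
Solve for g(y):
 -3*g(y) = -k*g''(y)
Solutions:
 g(y) = C1*exp(-sqrt(3)*y*sqrt(1/k)) + C2*exp(sqrt(3)*y*sqrt(1/k))


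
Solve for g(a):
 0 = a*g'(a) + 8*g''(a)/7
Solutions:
 g(a) = C1 + C2*erf(sqrt(7)*a/4)


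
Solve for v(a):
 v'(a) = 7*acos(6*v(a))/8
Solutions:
 Integral(1/acos(6*_y), (_y, v(a))) = C1 + 7*a/8


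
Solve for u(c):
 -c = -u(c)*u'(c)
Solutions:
 u(c) = -sqrt(C1 + c^2)
 u(c) = sqrt(C1 + c^2)


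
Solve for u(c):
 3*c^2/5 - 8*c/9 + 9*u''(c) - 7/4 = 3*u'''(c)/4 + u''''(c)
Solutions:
 u(c) = C1 + C2*c + C3*exp(3*c*(-1 + sqrt(65))/8) + C4*exp(-3*c*(1 + sqrt(65))/8) - c^4/180 + 71*c^3/4860 + 1817*c^2/19440


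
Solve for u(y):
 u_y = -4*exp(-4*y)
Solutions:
 u(y) = C1 + exp(-4*y)


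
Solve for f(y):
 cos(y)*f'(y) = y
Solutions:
 f(y) = C1 + Integral(y/cos(y), y)


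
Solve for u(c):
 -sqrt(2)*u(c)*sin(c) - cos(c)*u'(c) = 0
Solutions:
 u(c) = C1*cos(c)^(sqrt(2))


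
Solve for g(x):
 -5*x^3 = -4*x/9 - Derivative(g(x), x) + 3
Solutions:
 g(x) = C1 + 5*x^4/4 - 2*x^2/9 + 3*x


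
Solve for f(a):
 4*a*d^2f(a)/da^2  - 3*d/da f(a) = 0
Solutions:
 f(a) = C1 + C2*a^(7/4)


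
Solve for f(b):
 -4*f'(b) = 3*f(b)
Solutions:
 f(b) = C1*exp(-3*b/4)


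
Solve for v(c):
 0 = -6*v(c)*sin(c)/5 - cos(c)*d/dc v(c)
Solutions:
 v(c) = C1*cos(c)^(6/5)


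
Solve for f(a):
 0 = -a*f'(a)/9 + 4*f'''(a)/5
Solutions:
 f(a) = C1 + Integral(C2*airyai(30^(1/3)*a/6) + C3*airybi(30^(1/3)*a/6), a)


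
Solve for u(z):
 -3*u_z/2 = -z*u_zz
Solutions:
 u(z) = C1 + C2*z^(5/2)


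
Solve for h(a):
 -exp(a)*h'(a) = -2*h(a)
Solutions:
 h(a) = C1*exp(-2*exp(-a))


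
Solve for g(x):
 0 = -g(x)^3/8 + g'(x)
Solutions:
 g(x) = -2*sqrt(-1/(C1 + x))
 g(x) = 2*sqrt(-1/(C1 + x))


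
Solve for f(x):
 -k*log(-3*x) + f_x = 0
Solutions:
 f(x) = C1 + k*x*log(-x) + k*x*(-1 + log(3))


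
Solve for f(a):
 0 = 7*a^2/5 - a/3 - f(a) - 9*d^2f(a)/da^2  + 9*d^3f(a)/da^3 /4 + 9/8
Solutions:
 f(a) = C1*exp(a*(-2^(1/3)*(sqrt(201) + 35)^(1/3) - 8*2^(2/3)/(sqrt(201) + 35)^(1/3) + 8)/6)*sin(2^(1/3)*sqrt(3)*a*(-(sqrt(201) + 35)^(1/3) + 8*2^(1/3)/(sqrt(201) + 35)^(1/3))/6) + C2*exp(a*(-2^(1/3)*(sqrt(201) + 35)^(1/3) - 8*2^(2/3)/(sqrt(201) + 35)^(1/3) + 8)/6)*cos(2^(1/3)*sqrt(3)*a*(-(sqrt(201) + 35)^(1/3) + 8*2^(1/3)/(sqrt(201) + 35)^(1/3))/6) + C3*exp(a*(8*2^(2/3)/(sqrt(201) + 35)^(1/3) + 4 + 2^(1/3)*(sqrt(201) + 35)^(1/3))/3) + 7*a^2/5 - a/3 - 963/40


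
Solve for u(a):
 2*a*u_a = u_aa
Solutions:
 u(a) = C1 + C2*erfi(a)


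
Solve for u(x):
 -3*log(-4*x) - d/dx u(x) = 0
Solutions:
 u(x) = C1 - 3*x*log(-x) + 3*x*(1 - 2*log(2))


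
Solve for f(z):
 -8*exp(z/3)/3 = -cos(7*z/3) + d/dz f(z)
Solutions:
 f(z) = C1 - 8*exp(z/3) + 3*sin(7*z/3)/7


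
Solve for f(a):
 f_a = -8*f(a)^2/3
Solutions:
 f(a) = 3/(C1 + 8*a)


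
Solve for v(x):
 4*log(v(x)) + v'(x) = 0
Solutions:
 li(v(x)) = C1 - 4*x


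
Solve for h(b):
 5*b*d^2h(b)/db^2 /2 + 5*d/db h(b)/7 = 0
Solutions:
 h(b) = C1 + C2*b^(5/7)


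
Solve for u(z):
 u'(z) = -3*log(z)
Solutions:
 u(z) = C1 - 3*z*log(z) + 3*z


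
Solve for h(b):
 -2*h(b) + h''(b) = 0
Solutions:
 h(b) = C1*exp(-sqrt(2)*b) + C2*exp(sqrt(2)*b)


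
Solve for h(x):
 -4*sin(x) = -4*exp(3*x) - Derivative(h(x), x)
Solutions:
 h(x) = C1 - 4*exp(3*x)/3 - 4*cos(x)


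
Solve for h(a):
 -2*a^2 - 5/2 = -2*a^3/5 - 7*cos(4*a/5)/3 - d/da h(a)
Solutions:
 h(a) = C1 - a^4/10 + 2*a^3/3 + 5*a/2 - 35*sin(4*a/5)/12


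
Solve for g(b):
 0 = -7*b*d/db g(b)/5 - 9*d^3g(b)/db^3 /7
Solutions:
 g(b) = C1 + Integral(C2*airyai(-7^(2/3)*75^(1/3)*b/15) + C3*airybi(-7^(2/3)*75^(1/3)*b/15), b)


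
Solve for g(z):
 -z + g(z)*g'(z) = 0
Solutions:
 g(z) = -sqrt(C1 + z^2)
 g(z) = sqrt(C1 + z^2)


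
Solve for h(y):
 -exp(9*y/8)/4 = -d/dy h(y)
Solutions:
 h(y) = C1 + 2*exp(9*y/8)/9


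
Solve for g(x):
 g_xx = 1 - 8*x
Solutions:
 g(x) = C1 + C2*x - 4*x^3/3 + x^2/2


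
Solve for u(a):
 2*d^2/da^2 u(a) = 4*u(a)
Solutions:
 u(a) = C1*exp(-sqrt(2)*a) + C2*exp(sqrt(2)*a)


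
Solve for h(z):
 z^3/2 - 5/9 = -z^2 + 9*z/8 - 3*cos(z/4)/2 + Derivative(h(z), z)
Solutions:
 h(z) = C1 + z^4/8 + z^3/3 - 9*z^2/16 - 5*z/9 + 6*sin(z/4)


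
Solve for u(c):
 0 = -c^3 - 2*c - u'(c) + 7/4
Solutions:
 u(c) = C1 - c^4/4 - c^2 + 7*c/4


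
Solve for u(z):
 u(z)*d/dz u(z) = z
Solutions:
 u(z) = -sqrt(C1 + z^2)
 u(z) = sqrt(C1 + z^2)


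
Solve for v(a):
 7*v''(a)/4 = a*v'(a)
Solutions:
 v(a) = C1 + C2*erfi(sqrt(14)*a/7)


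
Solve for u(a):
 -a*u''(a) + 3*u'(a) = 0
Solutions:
 u(a) = C1 + C2*a^4


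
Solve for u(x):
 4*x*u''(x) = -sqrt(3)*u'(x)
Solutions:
 u(x) = C1 + C2*x^(1 - sqrt(3)/4)


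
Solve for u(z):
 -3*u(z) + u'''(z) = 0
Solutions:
 u(z) = C3*exp(3^(1/3)*z) + (C1*sin(3^(5/6)*z/2) + C2*cos(3^(5/6)*z/2))*exp(-3^(1/3)*z/2)


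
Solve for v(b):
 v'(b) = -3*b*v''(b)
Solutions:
 v(b) = C1 + C2*b^(2/3)


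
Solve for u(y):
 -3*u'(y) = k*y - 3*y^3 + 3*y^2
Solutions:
 u(y) = C1 - k*y^2/6 + y^4/4 - y^3/3


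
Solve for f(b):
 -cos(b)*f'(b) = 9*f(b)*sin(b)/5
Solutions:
 f(b) = C1*cos(b)^(9/5)


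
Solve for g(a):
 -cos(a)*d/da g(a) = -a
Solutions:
 g(a) = C1 + Integral(a/cos(a), a)


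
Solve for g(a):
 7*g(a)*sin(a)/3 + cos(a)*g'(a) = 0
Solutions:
 g(a) = C1*cos(a)^(7/3)


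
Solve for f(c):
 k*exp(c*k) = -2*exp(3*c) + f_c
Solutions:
 f(c) = C1 + 2*exp(3*c)/3 + exp(c*k)


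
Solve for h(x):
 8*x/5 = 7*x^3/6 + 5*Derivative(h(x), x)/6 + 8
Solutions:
 h(x) = C1 - 7*x^4/20 + 24*x^2/25 - 48*x/5


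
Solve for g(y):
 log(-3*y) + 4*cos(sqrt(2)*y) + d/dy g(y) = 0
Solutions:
 g(y) = C1 - y*log(-y) - y*log(3) + y - 2*sqrt(2)*sin(sqrt(2)*y)


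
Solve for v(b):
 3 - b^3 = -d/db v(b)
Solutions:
 v(b) = C1 + b^4/4 - 3*b


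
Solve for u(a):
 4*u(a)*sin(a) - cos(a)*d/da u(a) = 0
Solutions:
 u(a) = C1/cos(a)^4


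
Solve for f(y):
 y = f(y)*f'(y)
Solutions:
 f(y) = -sqrt(C1 + y^2)
 f(y) = sqrt(C1 + y^2)


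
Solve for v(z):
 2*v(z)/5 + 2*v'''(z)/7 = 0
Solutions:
 v(z) = C3*exp(-5^(2/3)*7^(1/3)*z/5) + (C1*sin(sqrt(3)*5^(2/3)*7^(1/3)*z/10) + C2*cos(sqrt(3)*5^(2/3)*7^(1/3)*z/10))*exp(5^(2/3)*7^(1/3)*z/10)


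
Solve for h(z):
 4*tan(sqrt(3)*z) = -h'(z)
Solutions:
 h(z) = C1 + 4*sqrt(3)*log(cos(sqrt(3)*z))/3


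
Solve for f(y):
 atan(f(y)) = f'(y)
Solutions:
 Integral(1/atan(_y), (_y, f(y))) = C1 + y


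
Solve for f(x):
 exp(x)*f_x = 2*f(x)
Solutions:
 f(x) = C1*exp(-2*exp(-x))


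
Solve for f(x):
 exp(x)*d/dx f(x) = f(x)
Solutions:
 f(x) = C1*exp(-exp(-x))


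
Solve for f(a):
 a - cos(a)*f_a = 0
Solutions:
 f(a) = C1 + Integral(a/cos(a), a)


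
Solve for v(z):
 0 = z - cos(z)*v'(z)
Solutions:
 v(z) = C1 + Integral(z/cos(z), z)


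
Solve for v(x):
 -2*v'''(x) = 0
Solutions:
 v(x) = C1 + C2*x + C3*x^2


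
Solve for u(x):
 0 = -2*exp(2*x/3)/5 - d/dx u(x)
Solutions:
 u(x) = C1 - 3*exp(2*x/3)/5


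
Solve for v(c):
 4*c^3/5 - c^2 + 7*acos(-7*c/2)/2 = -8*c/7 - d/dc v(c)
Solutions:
 v(c) = C1 - c^4/5 + c^3/3 - 4*c^2/7 - 7*c*acos(-7*c/2)/2 - sqrt(4 - 49*c^2)/2


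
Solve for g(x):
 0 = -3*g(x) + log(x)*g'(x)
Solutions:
 g(x) = C1*exp(3*li(x))


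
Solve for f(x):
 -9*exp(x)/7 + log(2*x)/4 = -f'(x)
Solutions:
 f(x) = C1 - x*log(x)/4 + x*(1 - log(2))/4 + 9*exp(x)/7


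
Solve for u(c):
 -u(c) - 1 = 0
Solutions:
 u(c) = -1


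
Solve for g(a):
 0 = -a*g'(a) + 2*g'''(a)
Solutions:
 g(a) = C1 + Integral(C2*airyai(2^(2/3)*a/2) + C3*airybi(2^(2/3)*a/2), a)


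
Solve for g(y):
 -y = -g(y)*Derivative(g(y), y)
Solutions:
 g(y) = -sqrt(C1 + y^2)
 g(y) = sqrt(C1 + y^2)


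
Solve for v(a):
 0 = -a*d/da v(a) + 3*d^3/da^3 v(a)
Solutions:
 v(a) = C1 + Integral(C2*airyai(3^(2/3)*a/3) + C3*airybi(3^(2/3)*a/3), a)


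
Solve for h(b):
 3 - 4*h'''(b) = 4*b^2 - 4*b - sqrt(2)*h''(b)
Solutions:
 h(b) = C1 + C2*b + C3*exp(sqrt(2)*b/4) + sqrt(2)*b^4/6 + b^3*(8 - sqrt(2))/3 + b^2*(-4 + 61*sqrt(2)/4)


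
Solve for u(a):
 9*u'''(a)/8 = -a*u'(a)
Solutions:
 u(a) = C1 + Integral(C2*airyai(-2*3^(1/3)*a/3) + C3*airybi(-2*3^(1/3)*a/3), a)


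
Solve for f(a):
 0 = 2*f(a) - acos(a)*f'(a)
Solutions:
 f(a) = C1*exp(2*Integral(1/acos(a), a))


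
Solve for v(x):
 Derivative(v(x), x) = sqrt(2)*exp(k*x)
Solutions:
 v(x) = C1 + sqrt(2)*exp(k*x)/k


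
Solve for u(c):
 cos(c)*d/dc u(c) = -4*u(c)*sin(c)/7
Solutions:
 u(c) = C1*cos(c)^(4/7)


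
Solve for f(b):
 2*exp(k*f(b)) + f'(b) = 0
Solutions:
 f(b) = Piecewise((log(1/(C1*k + 2*b*k))/k, Ne(k, 0)), (nan, True))
 f(b) = Piecewise((C1 - 2*b, Eq(k, 0)), (nan, True))


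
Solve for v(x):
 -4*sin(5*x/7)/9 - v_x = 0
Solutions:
 v(x) = C1 + 28*cos(5*x/7)/45


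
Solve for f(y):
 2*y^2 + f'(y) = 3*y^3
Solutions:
 f(y) = C1 + 3*y^4/4 - 2*y^3/3


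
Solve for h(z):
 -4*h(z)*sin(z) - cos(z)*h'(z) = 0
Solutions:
 h(z) = C1*cos(z)^4


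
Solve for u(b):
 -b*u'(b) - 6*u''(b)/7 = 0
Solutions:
 u(b) = C1 + C2*erf(sqrt(21)*b/6)


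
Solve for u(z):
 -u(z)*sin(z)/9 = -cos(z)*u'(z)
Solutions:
 u(z) = C1/cos(z)^(1/9)


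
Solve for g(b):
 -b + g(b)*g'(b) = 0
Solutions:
 g(b) = -sqrt(C1 + b^2)
 g(b) = sqrt(C1 + b^2)


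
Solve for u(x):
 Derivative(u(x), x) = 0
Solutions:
 u(x) = C1


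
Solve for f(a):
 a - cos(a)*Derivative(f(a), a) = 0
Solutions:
 f(a) = C1 + Integral(a/cos(a), a)


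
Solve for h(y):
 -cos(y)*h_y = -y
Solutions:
 h(y) = C1 + Integral(y/cos(y), y)


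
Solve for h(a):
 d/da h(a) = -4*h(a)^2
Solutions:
 h(a) = 1/(C1 + 4*a)


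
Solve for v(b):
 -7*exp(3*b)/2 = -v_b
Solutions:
 v(b) = C1 + 7*exp(3*b)/6


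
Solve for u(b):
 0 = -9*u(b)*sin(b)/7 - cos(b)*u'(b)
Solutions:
 u(b) = C1*cos(b)^(9/7)


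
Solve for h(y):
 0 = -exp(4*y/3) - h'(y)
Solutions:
 h(y) = C1 - 3*exp(4*y/3)/4


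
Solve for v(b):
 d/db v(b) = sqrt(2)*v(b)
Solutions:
 v(b) = C1*exp(sqrt(2)*b)


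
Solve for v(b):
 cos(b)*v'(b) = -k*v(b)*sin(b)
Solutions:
 v(b) = C1*exp(k*log(cos(b)))


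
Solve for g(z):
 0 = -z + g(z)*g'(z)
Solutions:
 g(z) = -sqrt(C1 + z^2)
 g(z) = sqrt(C1 + z^2)


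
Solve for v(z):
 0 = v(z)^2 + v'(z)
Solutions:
 v(z) = 1/(C1 + z)


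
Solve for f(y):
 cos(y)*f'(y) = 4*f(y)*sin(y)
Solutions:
 f(y) = C1/cos(y)^4


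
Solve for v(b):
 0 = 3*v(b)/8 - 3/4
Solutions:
 v(b) = 2


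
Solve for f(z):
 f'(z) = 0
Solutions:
 f(z) = C1


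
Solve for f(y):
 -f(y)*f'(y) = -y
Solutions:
 f(y) = -sqrt(C1 + y^2)
 f(y) = sqrt(C1 + y^2)


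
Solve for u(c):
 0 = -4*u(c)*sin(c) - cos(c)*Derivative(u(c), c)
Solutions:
 u(c) = C1*cos(c)^4


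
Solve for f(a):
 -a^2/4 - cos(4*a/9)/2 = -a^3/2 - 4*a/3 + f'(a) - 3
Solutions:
 f(a) = C1 + a^4/8 - a^3/12 + 2*a^2/3 + 3*a - 9*sin(4*a/9)/8


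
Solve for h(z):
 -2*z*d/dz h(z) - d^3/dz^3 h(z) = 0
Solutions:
 h(z) = C1 + Integral(C2*airyai(-2^(1/3)*z) + C3*airybi(-2^(1/3)*z), z)


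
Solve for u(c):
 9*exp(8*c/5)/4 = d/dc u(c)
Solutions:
 u(c) = C1 + 45*exp(8*c/5)/32


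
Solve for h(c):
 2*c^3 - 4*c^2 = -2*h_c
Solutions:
 h(c) = C1 - c^4/4 + 2*c^3/3


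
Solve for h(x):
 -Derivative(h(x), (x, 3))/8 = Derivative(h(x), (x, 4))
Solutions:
 h(x) = C1 + C2*x + C3*x^2 + C4*exp(-x/8)


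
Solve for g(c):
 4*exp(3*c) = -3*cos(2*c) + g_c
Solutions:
 g(c) = C1 + 4*exp(3*c)/3 + 3*sin(2*c)/2


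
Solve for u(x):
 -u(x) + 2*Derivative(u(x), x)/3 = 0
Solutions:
 u(x) = C1*exp(3*x/2)


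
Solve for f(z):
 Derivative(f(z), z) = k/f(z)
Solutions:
 f(z) = -sqrt(C1 + 2*k*z)
 f(z) = sqrt(C1 + 2*k*z)


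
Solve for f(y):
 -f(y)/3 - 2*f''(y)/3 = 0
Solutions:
 f(y) = C1*sin(sqrt(2)*y/2) + C2*cos(sqrt(2)*y/2)


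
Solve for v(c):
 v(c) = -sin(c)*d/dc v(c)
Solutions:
 v(c) = C1*sqrt(cos(c) + 1)/sqrt(cos(c) - 1)


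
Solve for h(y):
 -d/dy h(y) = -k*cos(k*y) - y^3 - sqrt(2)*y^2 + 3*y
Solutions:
 h(y) = C1 + y^4/4 + sqrt(2)*y^3/3 - 3*y^2/2 + sin(k*y)


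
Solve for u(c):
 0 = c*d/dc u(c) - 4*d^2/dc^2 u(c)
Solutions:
 u(c) = C1 + C2*erfi(sqrt(2)*c/4)


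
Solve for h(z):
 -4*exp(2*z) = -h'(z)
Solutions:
 h(z) = C1 + 2*exp(2*z)


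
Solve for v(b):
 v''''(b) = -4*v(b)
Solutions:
 v(b) = (C1*sin(b) + C2*cos(b))*exp(-b) + (C3*sin(b) + C4*cos(b))*exp(b)


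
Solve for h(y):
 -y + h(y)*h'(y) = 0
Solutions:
 h(y) = -sqrt(C1 + y^2)
 h(y) = sqrt(C1 + y^2)


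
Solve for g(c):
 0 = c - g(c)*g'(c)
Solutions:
 g(c) = -sqrt(C1 + c^2)
 g(c) = sqrt(C1 + c^2)


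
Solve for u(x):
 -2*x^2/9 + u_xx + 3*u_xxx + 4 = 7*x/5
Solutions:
 u(x) = C1 + C2*x + C3*exp(-x/3) + x^4/54 + x^3/90 - 21*x^2/10


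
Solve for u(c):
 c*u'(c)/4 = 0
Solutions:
 u(c) = C1


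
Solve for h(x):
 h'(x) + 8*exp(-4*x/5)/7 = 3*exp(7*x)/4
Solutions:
 h(x) = C1 + 3*exp(7*x)/28 + 10*exp(-4*x/5)/7


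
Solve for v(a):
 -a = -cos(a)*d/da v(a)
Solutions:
 v(a) = C1 + Integral(a/cos(a), a)


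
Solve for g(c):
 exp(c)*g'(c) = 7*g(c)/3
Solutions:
 g(c) = C1*exp(-7*exp(-c)/3)


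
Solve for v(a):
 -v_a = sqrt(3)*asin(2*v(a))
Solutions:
 Integral(1/asin(2*_y), (_y, v(a))) = C1 - sqrt(3)*a


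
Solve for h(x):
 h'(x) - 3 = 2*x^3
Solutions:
 h(x) = C1 + x^4/2 + 3*x


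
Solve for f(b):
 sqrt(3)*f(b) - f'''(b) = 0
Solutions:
 f(b) = C3*exp(3^(1/6)*b) + (C1*sin(3^(2/3)*b/2) + C2*cos(3^(2/3)*b/2))*exp(-3^(1/6)*b/2)


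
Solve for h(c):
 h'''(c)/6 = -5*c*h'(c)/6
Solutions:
 h(c) = C1 + Integral(C2*airyai(-5^(1/3)*c) + C3*airybi(-5^(1/3)*c), c)


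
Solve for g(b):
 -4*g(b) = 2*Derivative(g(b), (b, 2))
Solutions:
 g(b) = C1*sin(sqrt(2)*b) + C2*cos(sqrt(2)*b)


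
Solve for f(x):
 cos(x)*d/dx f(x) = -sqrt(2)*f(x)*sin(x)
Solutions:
 f(x) = C1*cos(x)^(sqrt(2))


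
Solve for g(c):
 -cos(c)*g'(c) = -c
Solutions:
 g(c) = C1 + Integral(c/cos(c), c)


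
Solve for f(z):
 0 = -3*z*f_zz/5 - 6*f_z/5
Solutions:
 f(z) = C1 + C2/z


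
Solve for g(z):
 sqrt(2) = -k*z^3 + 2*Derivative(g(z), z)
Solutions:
 g(z) = C1 + k*z^4/8 + sqrt(2)*z/2


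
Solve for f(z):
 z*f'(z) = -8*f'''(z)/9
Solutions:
 f(z) = C1 + Integral(C2*airyai(-3^(2/3)*z/2) + C3*airybi(-3^(2/3)*z/2), z)


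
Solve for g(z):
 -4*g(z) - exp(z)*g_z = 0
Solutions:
 g(z) = C1*exp(4*exp(-z))


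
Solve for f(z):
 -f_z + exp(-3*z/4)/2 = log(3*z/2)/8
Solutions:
 f(z) = C1 - z*log(z)/8 + z*(-log(3) + log(2) + 1)/8 - 2*exp(-3*z/4)/3


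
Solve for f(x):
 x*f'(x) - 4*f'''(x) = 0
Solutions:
 f(x) = C1 + Integral(C2*airyai(2^(1/3)*x/2) + C3*airybi(2^(1/3)*x/2), x)


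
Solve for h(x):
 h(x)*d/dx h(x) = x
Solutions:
 h(x) = -sqrt(C1 + x^2)
 h(x) = sqrt(C1 + x^2)


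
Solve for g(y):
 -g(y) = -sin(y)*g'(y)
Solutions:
 g(y) = C1*sqrt(cos(y) - 1)/sqrt(cos(y) + 1)


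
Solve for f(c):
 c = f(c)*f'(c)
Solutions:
 f(c) = -sqrt(C1 + c^2)
 f(c) = sqrt(C1 + c^2)


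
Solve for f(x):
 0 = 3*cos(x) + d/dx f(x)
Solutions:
 f(x) = C1 - 3*sin(x)


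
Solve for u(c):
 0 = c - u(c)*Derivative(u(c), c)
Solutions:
 u(c) = -sqrt(C1 + c^2)
 u(c) = sqrt(C1 + c^2)


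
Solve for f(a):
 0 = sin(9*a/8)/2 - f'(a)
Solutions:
 f(a) = C1 - 4*cos(9*a/8)/9


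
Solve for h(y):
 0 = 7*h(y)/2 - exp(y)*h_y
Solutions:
 h(y) = C1*exp(-7*exp(-y)/2)


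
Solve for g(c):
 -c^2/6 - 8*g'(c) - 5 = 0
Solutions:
 g(c) = C1 - c^3/144 - 5*c/8


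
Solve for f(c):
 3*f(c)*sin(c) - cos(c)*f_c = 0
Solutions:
 f(c) = C1/cos(c)^3


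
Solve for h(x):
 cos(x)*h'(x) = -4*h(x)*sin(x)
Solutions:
 h(x) = C1*cos(x)^4


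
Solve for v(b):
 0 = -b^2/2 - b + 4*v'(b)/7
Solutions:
 v(b) = C1 + 7*b^3/24 + 7*b^2/8


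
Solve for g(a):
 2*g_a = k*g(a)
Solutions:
 g(a) = C1*exp(a*k/2)


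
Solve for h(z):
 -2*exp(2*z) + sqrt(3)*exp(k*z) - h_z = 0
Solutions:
 h(z) = C1 - exp(2*z) + sqrt(3)*exp(k*z)/k


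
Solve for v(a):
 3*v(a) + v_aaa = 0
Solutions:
 v(a) = C3*exp(-3^(1/3)*a) + (C1*sin(3^(5/6)*a/2) + C2*cos(3^(5/6)*a/2))*exp(3^(1/3)*a/2)


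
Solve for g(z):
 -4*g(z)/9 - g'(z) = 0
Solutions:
 g(z) = C1*exp(-4*z/9)


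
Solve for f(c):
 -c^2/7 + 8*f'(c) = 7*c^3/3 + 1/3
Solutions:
 f(c) = C1 + 7*c^4/96 + c^3/168 + c/24


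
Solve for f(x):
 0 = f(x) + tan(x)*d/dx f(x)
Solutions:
 f(x) = C1/sin(x)


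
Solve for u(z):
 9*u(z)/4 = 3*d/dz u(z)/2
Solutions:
 u(z) = C1*exp(3*z/2)


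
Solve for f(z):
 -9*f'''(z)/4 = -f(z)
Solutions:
 f(z) = C3*exp(2^(2/3)*3^(1/3)*z/3) + (C1*sin(2^(2/3)*3^(5/6)*z/6) + C2*cos(2^(2/3)*3^(5/6)*z/6))*exp(-2^(2/3)*3^(1/3)*z/6)


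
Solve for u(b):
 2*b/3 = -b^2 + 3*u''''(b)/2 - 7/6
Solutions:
 u(b) = C1 + C2*b + C3*b^2 + C4*b^3 + b^6/540 + b^5/270 + 7*b^4/216


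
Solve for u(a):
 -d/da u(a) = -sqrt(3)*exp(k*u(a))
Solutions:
 u(a) = Piecewise((log(-1/(C1*k + sqrt(3)*a*k))/k, Ne(k, 0)), (nan, True))
 u(a) = Piecewise((C1 + sqrt(3)*a, Eq(k, 0)), (nan, True))


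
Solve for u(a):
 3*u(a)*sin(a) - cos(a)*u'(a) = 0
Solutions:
 u(a) = C1/cos(a)^3


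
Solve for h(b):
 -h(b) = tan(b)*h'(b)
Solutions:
 h(b) = C1/sin(b)


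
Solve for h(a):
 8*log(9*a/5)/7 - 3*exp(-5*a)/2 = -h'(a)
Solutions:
 h(a) = C1 - 8*a*log(a)/7 + 8*a*(-2*log(3) + 1 + log(5))/7 - 3*exp(-5*a)/10


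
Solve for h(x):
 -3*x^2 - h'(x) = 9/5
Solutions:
 h(x) = C1 - x^3 - 9*x/5


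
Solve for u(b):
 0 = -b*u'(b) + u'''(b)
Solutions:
 u(b) = C1 + Integral(C2*airyai(b) + C3*airybi(b), b)


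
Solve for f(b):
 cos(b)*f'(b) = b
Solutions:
 f(b) = C1 + Integral(b/cos(b), b)


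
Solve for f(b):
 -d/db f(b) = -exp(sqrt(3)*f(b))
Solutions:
 f(b) = sqrt(3)*(2*log(-1/(C1 + b)) - log(3))/6


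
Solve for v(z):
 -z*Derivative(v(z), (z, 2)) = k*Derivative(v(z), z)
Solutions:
 v(z) = C1 + z^(1 - re(k))*(C2*sin(log(z)*Abs(im(k))) + C3*cos(log(z)*im(k)))


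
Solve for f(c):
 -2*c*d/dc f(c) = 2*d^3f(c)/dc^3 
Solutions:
 f(c) = C1 + Integral(C2*airyai(-c) + C3*airybi(-c), c)


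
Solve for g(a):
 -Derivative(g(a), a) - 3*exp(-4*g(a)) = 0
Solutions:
 g(a) = log(-I*(C1 - 12*a)^(1/4))
 g(a) = log(I*(C1 - 12*a)^(1/4))
 g(a) = log(-(C1 - 12*a)^(1/4))
 g(a) = log(C1 - 12*a)/4


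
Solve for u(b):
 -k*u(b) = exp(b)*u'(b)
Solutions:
 u(b) = C1*exp(k*exp(-b))


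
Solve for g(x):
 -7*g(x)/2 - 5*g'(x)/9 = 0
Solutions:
 g(x) = C1*exp(-63*x/10)


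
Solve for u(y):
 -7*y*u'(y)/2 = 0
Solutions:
 u(y) = C1


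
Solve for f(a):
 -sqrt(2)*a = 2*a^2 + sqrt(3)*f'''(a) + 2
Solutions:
 f(a) = C1 + C2*a + C3*a^2 - sqrt(3)*a^5/90 - sqrt(6)*a^4/72 - sqrt(3)*a^3/9


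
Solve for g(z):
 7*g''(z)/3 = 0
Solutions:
 g(z) = C1 + C2*z


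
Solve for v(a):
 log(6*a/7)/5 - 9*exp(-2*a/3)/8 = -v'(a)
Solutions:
 v(a) = C1 - a*log(a)/5 + a*(-log(6) + 1 + log(7))/5 - 27*exp(-2*a/3)/16


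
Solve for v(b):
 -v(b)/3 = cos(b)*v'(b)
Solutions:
 v(b) = C1*(sin(b) - 1)^(1/6)/(sin(b) + 1)^(1/6)


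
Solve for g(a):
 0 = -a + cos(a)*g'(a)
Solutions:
 g(a) = C1 + Integral(a/cos(a), a)


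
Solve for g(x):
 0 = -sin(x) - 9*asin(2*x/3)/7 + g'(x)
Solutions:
 g(x) = C1 + 9*x*asin(2*x/3)/7 + 9*sqrt(9 - 4*x^2)/14 - cos(x)


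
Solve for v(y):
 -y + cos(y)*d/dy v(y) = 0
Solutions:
 v(y) = C1 + Integral(y/cos(y), y)


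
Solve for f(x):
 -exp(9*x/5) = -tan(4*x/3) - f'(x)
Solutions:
 f(x) = C1 + 5*exp(9*x/5)/9 + 3*log(cos(4*x/3))/4


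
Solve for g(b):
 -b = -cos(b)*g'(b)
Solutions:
 g(b) = C1 + Integral(b/cos(b), b)


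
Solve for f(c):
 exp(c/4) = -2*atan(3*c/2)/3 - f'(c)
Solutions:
 f(c) = C1 - 2*c*atan(3*c/2)/3 - 4*exp(c/4) + 2*log(9*c^2 + 4)/9


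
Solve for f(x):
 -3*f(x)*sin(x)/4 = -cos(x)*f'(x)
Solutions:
 f(x) = C1/cos(x)^(3/4)


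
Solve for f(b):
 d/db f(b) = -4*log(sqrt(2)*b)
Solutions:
 f(b) = C1 - 4*b*log(b) - b*log(4) + 4*b


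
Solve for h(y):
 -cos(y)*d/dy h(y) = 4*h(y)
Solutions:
 h(y) = C1*(sin(y)^2 - 2*sin(y) + 1)/(sin(y)^2 + 2*sin(y) + 1)


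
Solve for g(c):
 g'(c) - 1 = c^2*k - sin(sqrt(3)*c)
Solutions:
 g(c) = C1 + c^3*k/3 + c + sqrt(3)*cos(sqrt(3)*c)/3


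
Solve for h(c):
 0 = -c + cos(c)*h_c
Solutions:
 h(c) = C1 + Integral(c/cos(c), c)


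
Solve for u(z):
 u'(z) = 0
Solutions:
 u(z) = C1


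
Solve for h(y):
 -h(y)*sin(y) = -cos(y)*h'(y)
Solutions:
 h(y) = C1/cos(y)


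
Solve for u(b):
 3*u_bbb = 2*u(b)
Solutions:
 u(b) = C3*exp(2^(1/3)*3^(2/3)*b/3) + (C1*sin(2^(1/3)*3^(1/6)*b/2) + C2*cos(2^(1/3)*3^(1/6)*b/2))*exp(-2^(1/3)*3^(2/3)*b/6)


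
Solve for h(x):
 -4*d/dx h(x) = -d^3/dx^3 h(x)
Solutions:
 h(x) = C1 + C2*exp(-2*x) + C3*exp(2*x)


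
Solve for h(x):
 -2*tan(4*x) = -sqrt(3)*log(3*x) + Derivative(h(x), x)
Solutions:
 h(x) = C1 + sqrt(3)*x*(log(x) - 1) + sqrt(3)*x*log(3) + log(cos(4*x))/2


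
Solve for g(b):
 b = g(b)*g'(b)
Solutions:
 g(b) = -sqrt(C1 + b^2)
 g(b) = sqrt(C1 + b^2)


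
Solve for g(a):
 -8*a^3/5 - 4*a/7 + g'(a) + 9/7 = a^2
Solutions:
 g(a) = C1 + 2*a^4/5 + a^3/3 + 2*a^2/7 - 9*a/7


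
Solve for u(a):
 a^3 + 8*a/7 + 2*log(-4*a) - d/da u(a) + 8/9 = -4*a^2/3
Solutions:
 u(a) = C1 + a^4/4 + 4*a^3/9 + 4*a^2/7 + 2*a*log(-a) + a*(-10/9 + 4*log(2))


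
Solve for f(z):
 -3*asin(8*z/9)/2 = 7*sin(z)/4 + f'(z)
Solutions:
 f(z) = C1 - 3*z*asin(8*z/9)/2 - 3*sqrt(81 - 64*z^2)/16 + 7*cos(z)/4


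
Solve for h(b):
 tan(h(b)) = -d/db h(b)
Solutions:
 h(b) = pi - asin(C1*exp(-b))
 h(b) = asin(C1*exp(-b))


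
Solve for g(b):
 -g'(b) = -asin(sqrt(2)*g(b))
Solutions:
 Integral(1/asin(sqrt(2)*_y), (_y, g(b))) = C1 + b


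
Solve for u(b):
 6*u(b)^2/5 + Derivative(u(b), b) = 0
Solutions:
 u(b) = 5/(C1 + 6*b)


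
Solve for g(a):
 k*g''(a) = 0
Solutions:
 g(a) = C1 + C2*a


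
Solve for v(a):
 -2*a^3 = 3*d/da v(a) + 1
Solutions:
 v(a) = C1 - a^4/6 - a/3


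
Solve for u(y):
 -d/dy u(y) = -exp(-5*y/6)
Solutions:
 u(y) = C1 - 6*exp(-5*y/6)/5


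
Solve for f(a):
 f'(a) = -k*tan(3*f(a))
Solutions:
 f(a) = -asin(C1*exp(-3*a*k))/3 + pi/3
 f(a) = asin(C1*exp(-3*a*k))/3


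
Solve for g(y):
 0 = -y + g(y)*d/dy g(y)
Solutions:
 g(y) = -sqrt(C1 + y^2)
 g(y) = sqrt(C1 + y^2)


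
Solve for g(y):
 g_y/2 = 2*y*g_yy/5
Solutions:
 g(y) = C1 + C2*y^(9/4)


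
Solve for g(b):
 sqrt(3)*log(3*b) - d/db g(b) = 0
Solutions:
 g(b) = C1 + sqrt(3)*b*log(b) - sqrt(3)*b + sqrt(3)*b*log(3)


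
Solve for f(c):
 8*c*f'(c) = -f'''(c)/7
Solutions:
 f(c) = C1 + Integral(C2*airyai(-2*7^(1/3)*c) + C3*airybi(-2*7^(1/3)*c), c)


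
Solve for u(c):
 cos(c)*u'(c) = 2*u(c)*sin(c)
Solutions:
 u(c) = C1/cos(c)^2


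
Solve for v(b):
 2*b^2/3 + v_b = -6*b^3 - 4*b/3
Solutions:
 v(b) = C1 - 3*b^4/2 - 2*b^3/9 - 2*b^2/3


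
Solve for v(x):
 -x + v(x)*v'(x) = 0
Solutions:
 v(x) = -sqrt(C1 + x^2)
 v(x) = sqrt(C1 + x^2)


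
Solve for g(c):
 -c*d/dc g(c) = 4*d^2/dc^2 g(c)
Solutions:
 g(c) = C1 + C2*erf(sqrt(2)*c/4)


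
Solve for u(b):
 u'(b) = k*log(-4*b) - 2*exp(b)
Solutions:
 u(b) = C1 + b*k*log(-b) + b*k*(-1 + 2*log(2)) - 2*exp(b)


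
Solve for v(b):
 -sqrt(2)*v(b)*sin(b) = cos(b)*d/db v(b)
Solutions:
 v(b) = C1*cos(b)^(sqrt(2))


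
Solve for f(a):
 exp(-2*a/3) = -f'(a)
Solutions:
 f(a) = C1 + 3*exp(-2*a/3)/2


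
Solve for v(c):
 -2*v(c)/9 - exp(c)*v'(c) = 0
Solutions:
 v(c) = C1*exp(2*exp(-c)/9)


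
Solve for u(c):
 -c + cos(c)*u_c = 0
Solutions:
 u(c) = C1 + Integral(c/cos(c), c)


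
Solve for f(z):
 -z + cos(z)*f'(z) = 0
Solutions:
 f(z) = C1 + Integral(z/cos(z), z)


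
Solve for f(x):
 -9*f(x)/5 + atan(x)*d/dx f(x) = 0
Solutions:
 f(x) = C1*exp(9*Integral(1/atan(x), x)/5)


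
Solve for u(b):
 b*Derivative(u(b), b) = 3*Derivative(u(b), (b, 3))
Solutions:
 u(b) = C1 + Integral(C2*airyai(3^(2/3)*b/3) + C3*airybi(3^(2/3)*b/3), b)


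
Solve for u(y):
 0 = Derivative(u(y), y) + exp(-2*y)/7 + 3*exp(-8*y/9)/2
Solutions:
 u(y) = C1 + exp(-2*y)/14 + 27*exp(-8*y/9)/16


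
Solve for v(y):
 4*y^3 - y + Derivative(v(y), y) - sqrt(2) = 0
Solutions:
 v(y) = C1 - y^4 + y^2/2 + sqrt(2)*y


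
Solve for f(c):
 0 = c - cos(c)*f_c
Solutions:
 f(c) = C1 + Integral(c/cos(c), c)


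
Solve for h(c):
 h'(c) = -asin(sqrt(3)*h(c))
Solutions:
 Integral(1/asin(sqrt(3)*_y), (_y, h(c))) = C1 - c


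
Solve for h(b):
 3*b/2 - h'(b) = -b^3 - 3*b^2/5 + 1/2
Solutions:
 h(b) = C1 + b^4/4 + b^3/5 + 3*b^2/4 - b/2


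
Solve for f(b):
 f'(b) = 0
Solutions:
 f(b) = C1


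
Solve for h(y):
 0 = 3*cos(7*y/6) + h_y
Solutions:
 h(y) = C1 - 18*sin(7*y/6)/7


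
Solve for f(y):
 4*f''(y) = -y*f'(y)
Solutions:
 f(y) = C1 + C2*erf(sqrt(2)*y/4)


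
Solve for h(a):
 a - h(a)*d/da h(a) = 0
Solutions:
 h(a) = -sqrt(C1 + a^2)
 h(a) = sqrt(C1 + a^2)


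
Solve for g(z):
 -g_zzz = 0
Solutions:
 g(z) = C1 + C2*z + C3*z^2


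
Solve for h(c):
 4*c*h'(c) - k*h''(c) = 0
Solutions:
 h(c) = C1 + C2*erf(sqrt(2)*c*sqrt(-1/k))/sqrt(-1/k)


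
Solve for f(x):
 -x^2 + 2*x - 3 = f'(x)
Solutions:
 f(x) = C1 - x^3/3 + x^2 - 3*x


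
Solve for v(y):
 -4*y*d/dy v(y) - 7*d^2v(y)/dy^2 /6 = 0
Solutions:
 v(y) = C1 + C2*erf(2*sqrt(21)*y/7)


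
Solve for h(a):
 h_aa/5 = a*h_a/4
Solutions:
 h(a) = C1 + C2*erfi(sqrt(10)*a/4)


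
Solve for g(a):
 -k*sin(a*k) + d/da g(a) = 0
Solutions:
 g(a) = C1 - cos(a*k)


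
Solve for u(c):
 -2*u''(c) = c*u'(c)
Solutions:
 u(c) = C1 + C2*erf(c/2)


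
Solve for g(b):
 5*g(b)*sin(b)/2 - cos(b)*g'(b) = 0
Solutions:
 g(b) = C1/cos(b)^(5/2)


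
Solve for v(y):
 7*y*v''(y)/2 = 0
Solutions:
 v(y) = C1 + C2*y


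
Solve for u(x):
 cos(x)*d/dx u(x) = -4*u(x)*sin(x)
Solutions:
 u(x) = C1*cos(x)^4


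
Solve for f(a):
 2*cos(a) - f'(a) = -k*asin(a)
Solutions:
 f(a) = C1 + k*(a*asin(a) + sqrt(1 - a^2)) + 2*sin(a)


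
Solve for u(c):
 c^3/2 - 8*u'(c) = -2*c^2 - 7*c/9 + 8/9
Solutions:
 u(c) = C1 + c^4/64 + c^3/12 + 7*c^2/144 - c/9


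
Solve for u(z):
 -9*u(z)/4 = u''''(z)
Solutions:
 u(z) = (C1*sin(sqrt(3)*z/2) + C2*cos(sqrt(3)*z/2))*exp(-sqrt(3)*z/2) + (C3*sin(sqrt(3)*z/2) + C4*cos(sqrt(3)*z/2))*exp(sqrt(3)*z/2)


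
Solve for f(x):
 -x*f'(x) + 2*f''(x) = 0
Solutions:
 f(x) = C1 + C2*erfi(x/2)


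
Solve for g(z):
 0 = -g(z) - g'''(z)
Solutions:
 g(z) = C3*exp(-z) + (C1*sin(sqrt(3)*z/2) + C2*cos(sqrt(3)*z/2))*exp(z/2)


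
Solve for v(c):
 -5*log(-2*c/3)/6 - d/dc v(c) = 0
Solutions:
 v(c) = C1 - 5*c*log(-c)/6 + 5*c*(-log(2) + 1 + log(3))/6


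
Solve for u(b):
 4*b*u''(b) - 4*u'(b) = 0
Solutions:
 u(b) = C1 + C2*b^2


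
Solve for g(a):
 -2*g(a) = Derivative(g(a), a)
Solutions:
 g(a) = C1*exp(-2*a)


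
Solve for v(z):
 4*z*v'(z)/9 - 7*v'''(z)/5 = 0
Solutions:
 v(z) = C1 + Integral(C2*airyai(2940^(1/3)*z/21) + C3*airybi(2940^(1/3)*z/21), z)


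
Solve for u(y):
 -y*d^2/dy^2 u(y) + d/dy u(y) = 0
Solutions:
 u(y) = C1 + C2*y^2


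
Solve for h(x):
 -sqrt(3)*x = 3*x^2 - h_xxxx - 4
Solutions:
 h(x) = C1 + C2*x + C3*x^2 + C4*x^3 + x^6/120 + sqrt(3)*x^5/120 - x^4/6


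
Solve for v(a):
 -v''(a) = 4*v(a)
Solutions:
 v(a) = C1*sin(2*a) + C2*cos(2*a)


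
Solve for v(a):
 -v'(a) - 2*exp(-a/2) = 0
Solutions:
 v(a) = C1 + 4*exp(-a/2)


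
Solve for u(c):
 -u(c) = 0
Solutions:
 u(c) = 0


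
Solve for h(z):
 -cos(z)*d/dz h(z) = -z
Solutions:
 h(z) = C1 + Integral(z/cos(z), z)


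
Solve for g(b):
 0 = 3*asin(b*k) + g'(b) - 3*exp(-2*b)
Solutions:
 g(b) = C1 - 3*Piecewise((b*asin(b*k) + exp(-2*b)/2 + sqrt(-b^2*k^2 + 1)/k, Ne(k, 0)), (exp(-2*b)/2, True))


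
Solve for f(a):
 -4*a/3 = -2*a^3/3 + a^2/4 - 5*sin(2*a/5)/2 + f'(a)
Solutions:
 f(a) = C1 + a^4/6 - a^3/12 - 2*a^2/3 - 25*cos(2*a/5)/4


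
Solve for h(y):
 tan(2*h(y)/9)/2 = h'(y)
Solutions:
 h(y) = -9*asin(C1*exp(y/9))/2 + 9*pi/2
 h(y) = 9*asin(C1*exp(y/9))/2


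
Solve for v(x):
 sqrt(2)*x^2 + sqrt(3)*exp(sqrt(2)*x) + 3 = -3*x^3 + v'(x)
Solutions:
 v(x) = C1 + 3*x^4/4 + sqrt(2)*x^3/3 + 3*x + sqrt(6)*exp(sqrt(2)*x)/2


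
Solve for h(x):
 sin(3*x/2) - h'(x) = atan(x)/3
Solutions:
 h(x) = C1 - x*atan(x)/3 + log(x^2 + 1)/6 - 2*cos(3*x/2)/3


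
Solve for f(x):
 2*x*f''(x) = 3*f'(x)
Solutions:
 f(x) = C1 + C2*x^(5/2)


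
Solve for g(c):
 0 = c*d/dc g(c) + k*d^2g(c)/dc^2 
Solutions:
 g(c) = C1 + C2*sqrt(k)*erf(sqrt(2)*c*sqrt(1/k)/2)


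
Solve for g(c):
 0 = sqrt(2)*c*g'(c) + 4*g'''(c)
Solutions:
 g(c) = C1 + Integral(C2*airyai(-sqrt(2)*c/2) + C3*airybi(-sqrt(2)*c/2), c)


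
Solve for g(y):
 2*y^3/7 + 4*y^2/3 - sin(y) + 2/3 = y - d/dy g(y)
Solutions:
 g(y) = C1 - y^4/14 - 4*y^3/9 + y^2/2 - 2*y/3 - cos(y)


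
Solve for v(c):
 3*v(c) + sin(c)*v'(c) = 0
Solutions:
 v(c) = C1*(cos(c) + 1)^(3/2)/(cos(c) - 1)^(3/2)


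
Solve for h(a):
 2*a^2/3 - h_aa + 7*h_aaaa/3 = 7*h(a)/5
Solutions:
 h(a) = C1*exp(-sqrt(70)*a*sqrt(15 + sqrt(3165))/70) + C2*exp(sqrt(70)*a*sqrt(15 + sqrt(3165))/70) + C3*sin(sqrt(70)*a*sqrt(-15 + sqrt(3165))/70) + C4*cos(sqrt(70)*a*sqrt(-15 + sqrt(3165))/70) + 10*a^2/21 - 100/147


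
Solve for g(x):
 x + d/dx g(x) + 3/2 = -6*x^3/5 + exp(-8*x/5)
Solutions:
 g(x) = C1 - 3*x^4/10 - x^2/2 - 3*x/2 - 5*exp(-8*x/5)/8


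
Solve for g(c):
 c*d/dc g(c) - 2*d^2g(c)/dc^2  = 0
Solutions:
 g(c) = C1 + C2*erfi(c/2)


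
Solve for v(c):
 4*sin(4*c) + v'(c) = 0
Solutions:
 v(c) = C1 + cos(4*c)


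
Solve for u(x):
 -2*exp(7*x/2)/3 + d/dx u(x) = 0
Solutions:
 u(x) = C1 + 4*exp(7*x/2)/21


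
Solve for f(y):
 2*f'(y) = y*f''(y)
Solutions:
 f(y) = C1 + C2*y^3


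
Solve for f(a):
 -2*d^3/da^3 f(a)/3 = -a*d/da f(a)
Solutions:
 f(a) = C1 + Integral(C2*airyai(2^(2/3)*3^(1/3)*a/2) + C3*airybi(2^(2/3)*3^(1/3)*a/2), a)


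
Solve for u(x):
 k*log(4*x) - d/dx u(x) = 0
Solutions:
 u(x) = C1 + k*x*log(x) - k*x + k*x*log(4)


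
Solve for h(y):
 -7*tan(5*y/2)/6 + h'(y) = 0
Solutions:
 h(y) = C1 - 7*log(cos(5*y/2))/15


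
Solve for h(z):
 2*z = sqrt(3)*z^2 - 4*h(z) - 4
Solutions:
 h(z) = sqrt(3)*z^2/4 - z/2 - 1


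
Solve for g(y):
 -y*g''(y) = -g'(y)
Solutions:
 g(y) = C1 + C2*y^2


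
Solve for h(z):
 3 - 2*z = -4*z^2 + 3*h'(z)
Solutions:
 h(z) = C1 + 4*z^3/9 - z^2/3 + z


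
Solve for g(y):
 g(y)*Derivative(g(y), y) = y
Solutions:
 g(y) = -sqrt(C1 + y^2)
 g(y) = sqrt(C1 + y^2)


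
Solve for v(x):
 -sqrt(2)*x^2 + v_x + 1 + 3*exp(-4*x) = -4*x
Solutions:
 v(x) = C1 + sqrt(2)*x^3/3 - 2*x^2 - x + 3*exp(-4*x)/4


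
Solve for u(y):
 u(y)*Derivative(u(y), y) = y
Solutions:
 u(y) = -sqrt(C1 + y^2)
 u(y) = sqrt(C1 + y^2)


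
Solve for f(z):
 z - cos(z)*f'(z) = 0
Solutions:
 f(z) = C1 + Integral(z/cos(z), z)


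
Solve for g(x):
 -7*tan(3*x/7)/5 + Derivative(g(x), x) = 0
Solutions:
 g(x) = C1 - 49*log(cos(3*x/7))/15


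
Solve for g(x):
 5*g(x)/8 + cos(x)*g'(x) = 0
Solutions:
 g(x) = C1*(sin(x) - 1)^(5/16)/(sin(x) + 1)^(5/16)


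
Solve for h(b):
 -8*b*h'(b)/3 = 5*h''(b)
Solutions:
 h(b) = C1 + C2*erf(2*sqrt(15)*b/15)


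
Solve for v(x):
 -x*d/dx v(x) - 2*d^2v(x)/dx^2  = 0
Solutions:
 v(x) = C1 + C2*erf(x/2)


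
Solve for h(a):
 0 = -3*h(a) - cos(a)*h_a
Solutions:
 h(a) = C1*(sin(a) - 1)^(3/2)/(sin(a) + 1)^(3/2)


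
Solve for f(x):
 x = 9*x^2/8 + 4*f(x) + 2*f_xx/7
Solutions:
 f(x) = C1*sin(sqrt(14)*x) + C2*cos(sqrt(14)*x) - 9*x^2/32 + x/4 + 9/224


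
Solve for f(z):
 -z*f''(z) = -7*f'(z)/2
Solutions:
 f(z) = C1 + C2*z^(9/2)


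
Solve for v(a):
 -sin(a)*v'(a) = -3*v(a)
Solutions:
 v(a) = C1*(cos(a) - 1)^(3/2)/(cos(a) + 1)^(3/2)


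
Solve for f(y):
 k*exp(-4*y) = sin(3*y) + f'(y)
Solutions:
 f(y) = C1 - k*exp(-4*y)/4 + cos(3*y)/3


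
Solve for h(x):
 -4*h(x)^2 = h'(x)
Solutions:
 h(x) = 1/(C1 + 4*x)


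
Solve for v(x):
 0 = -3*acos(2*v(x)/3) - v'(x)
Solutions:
 Integral(1/acos(2*_y/3), (_y, v(x))) = C1 - 3*x


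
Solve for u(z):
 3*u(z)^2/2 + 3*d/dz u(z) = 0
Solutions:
 u(z) = 2/(C1 + z)


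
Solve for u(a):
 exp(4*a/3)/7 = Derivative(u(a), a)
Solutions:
 u(a) = C1 + 3*exp(4*a/3)/28


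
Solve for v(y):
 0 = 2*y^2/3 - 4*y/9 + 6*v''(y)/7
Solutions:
 v(y) = C1 + C2*y - 7*y^4/108 + 7*y^3/81


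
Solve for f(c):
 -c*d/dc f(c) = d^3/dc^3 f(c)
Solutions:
 f(c) = C1 + Integral(C2*airyai(-c) + C3*airybi(-c), c)


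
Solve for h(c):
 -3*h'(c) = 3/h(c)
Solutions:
 h(c) = -sqrt(C1 - 2*c)
 h(c) = sqrt(C1 - 2*c)


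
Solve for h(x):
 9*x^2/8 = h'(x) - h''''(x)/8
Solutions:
 h(x) = C1 + C4*exp(2*x) + 3*x^3/8 + (C2*sin(sqrt(3)*x) + C3*cos(sqrt(3)*x))*exp(-x)


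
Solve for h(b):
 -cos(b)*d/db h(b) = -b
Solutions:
 h(b) = C1 + Integral(b/cos(b), b)


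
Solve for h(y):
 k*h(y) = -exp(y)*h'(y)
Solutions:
 h(y) = C1*exp(k*exp(-y))


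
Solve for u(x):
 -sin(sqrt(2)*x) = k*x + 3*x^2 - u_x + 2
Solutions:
 u(x) = C1 + k*x^2/2 + x^3 + 2*x - sqrt(2)*cos(sqrt(2)*x)/2


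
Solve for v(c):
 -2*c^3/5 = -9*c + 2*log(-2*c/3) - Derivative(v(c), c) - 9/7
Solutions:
 v(c) = C1 + c^4/10 - 9*c^2/2 + 2*c*log(-c) + c*(-23/7 - 2*log(3) + 2*log(2))


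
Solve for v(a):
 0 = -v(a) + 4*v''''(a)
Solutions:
 v(a) = C1*exp(-sqrt(2)*a/2) + C2*exp(sqrt(2)*a/2) + C3*sin(sqrt(2)*a/2) + C4*cos(sqrt(2)*a/2)


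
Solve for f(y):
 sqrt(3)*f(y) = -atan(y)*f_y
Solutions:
 f(y) = C1*exp(-sqrt(3)*Integral(1/atan(y), y))


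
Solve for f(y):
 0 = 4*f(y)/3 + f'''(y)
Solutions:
 f(y) = C3*exp(-6^(2/3)*y/3) + (C1*sin(2^(2/3)*3^(1/6)*y/2) + C2*cos(2^(2/3)*3^(1/6)*y/2))*exp(6^(2/3)*y/6)


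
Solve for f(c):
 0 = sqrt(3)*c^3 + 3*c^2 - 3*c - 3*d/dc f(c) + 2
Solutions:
 f(c) = C1 + sqrt(3)*c^4/12 + c^3/3 - c^2/2 + 2*c/3


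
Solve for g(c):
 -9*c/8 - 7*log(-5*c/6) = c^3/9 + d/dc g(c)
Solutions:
 g(c) = C1 - c^4/36 - 9*c^2/16 - 7*c*log(-c) + 7*c*(-log(5) + 1 + log(6))


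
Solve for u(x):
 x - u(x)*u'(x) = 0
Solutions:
 u(x) = -sqrt(C1 + x^2)
 u(x) = sqrt(C1 + x^2)


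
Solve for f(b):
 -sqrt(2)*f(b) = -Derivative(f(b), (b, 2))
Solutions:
 f(b) = C1*exp(-2^(1/4)*b) + C2*exp(2^(1/4)*b)


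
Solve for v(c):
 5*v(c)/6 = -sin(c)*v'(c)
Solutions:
 v(c) = C1*(cos(c) + 1)^(5/12)/(cos(c) - 1)^(5/12)


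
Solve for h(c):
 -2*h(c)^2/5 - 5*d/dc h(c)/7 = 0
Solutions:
 h(c) = 25/(C1 + 14*c)


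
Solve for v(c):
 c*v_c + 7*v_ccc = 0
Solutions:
 v(c) = C1 + Integral(C2*airyai(-7^(2/3)*c/7) + C3*airybi(-7^(2/3)*c/7), c)


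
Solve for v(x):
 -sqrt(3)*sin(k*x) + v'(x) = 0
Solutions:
 v(x) = C1 - sqrt(3)*cos(k*x)/k


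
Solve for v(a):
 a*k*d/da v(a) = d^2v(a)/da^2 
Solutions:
 v(a) = Piecewise((-sqrt(2)*sqrt(pi)*C1*erf(sqrt(2)*a*sqrt(-k)/2)/(2*sqrt(-k)) - C2, (k > 0) | (k < 0)), (-C1*a - C2, True))


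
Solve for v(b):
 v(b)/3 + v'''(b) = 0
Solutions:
 v(b) = C3*exp(-3^(2/3)*b/3) + (C1*sin(3^(1/6)*b/2) + C2*cos(3^(1/6)*b/2))*exp(3^(2/3)*b/6)


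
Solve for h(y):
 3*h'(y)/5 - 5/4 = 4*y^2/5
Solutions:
 h(y) = C1 + 4*y^3/9 + 25*y/12


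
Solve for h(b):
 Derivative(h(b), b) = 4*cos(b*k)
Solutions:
 h(b) = C1 + 4*sin(b*k)/k


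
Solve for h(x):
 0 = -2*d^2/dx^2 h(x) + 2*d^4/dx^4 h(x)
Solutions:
 h(x) = C1 + C2*x + C3*exp(-x) + C4*exp(x)


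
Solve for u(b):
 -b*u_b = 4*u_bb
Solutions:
 u(b) = C1 + C2*erf(sqrt(2)*b/4)


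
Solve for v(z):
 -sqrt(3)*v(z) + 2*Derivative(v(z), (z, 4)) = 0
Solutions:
 v(z) = C1*exp(-2^(3/4)*3^(1/8)*z/2) + C2*exp(2^(3/4)*3^(1/8)*z/2) + C3*sin(2^(3/4)*3^(1/8)*z/2) + C4*cos(2^(3/4)*3^(1/8)*z/2)


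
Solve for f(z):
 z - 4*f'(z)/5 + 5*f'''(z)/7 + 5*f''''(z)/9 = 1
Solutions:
 f(z) = C1 + C2*exp(-z*(15*3^(1/3)*5^(2/3)/(28*sqrt(469) + 611)^(1/3) + 30 + 3^(2/3)*5^(1/3)*(28*sqrt(469) + 611)^(1/3))/70)*sin(3*3^(1/6)*5^(1/3)*z*(-(28*sqrt(469) + 611)^(1/3) + 5*3^(2/3)*5^(1/3)/(28*sqrt(469) + 611)^(1/3))/70) + C3*exp(-z*(15*3^(1/3)*5^(2/3)/(28*sqrt(469) + 611)^(1/3) + 30 + 3^(2/3)*5^(1/3)*(28*sqrt(469) + 611)^(1/3))/70)*cos(3*3^(1/6)*5^(1/3)*z*(-(28*sqrt(469) + 611)^(1/3) + 5*3^(2/3)*5^(1/3)/(28*sqrt(469) + 611)^(1/3))/70) + C4*exp(z*(-15 + 15*3^(1/3)*5^(2/3)/(28*sqrt(469) + 611)^(1/3) + 3^(2/3)*5^(1/3)*(28*sqrt(469) + 611)^(1/3))/35) + 5*z^2/8 - 5*z/4


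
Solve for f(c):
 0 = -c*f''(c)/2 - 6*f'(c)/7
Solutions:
 f(c) = C1 + C2/c^(5/7)


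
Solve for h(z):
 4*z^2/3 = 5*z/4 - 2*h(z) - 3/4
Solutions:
 h(z) = -2*z^2/3 + 5*z/8 - 3/8


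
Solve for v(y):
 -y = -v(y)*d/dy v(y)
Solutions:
 v(y) = -sqrt(C1 + y^2)
 v(y) = sqrt(C1 + y^2)


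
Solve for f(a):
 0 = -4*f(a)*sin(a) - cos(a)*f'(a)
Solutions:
 f(a) = C1*cos(a)^4


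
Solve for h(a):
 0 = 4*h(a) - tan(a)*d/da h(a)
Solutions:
 h(a) = C1*sin(a)^4


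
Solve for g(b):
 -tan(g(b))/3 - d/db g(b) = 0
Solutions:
 g(b) = pi - asin(C1*exp(-b/3))
 g(b) = asin(C1*exp(-b/3))


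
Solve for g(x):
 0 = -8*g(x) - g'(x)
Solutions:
 g(x) = C1*exp(-8*x)


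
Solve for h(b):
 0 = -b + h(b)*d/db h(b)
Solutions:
 h(b) = -sqrt(C1 + b^2)
 h(b) = sqrt(C1 + b^2)


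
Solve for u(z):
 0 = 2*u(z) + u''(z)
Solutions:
 u(z) = C1*sin(sqrt(2)*z) + C2*cos(sqrt(2)*z)


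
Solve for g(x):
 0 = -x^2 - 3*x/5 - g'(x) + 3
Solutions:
 g(x) = C1 - x^3/3 - 3*x^2/10 + 3*x


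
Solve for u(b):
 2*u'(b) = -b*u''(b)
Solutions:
 u(b) = C1 + C2/b


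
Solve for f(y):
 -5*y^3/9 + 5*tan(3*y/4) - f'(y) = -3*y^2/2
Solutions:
 f(y) = C1 - 5*y^4/36 + y^3/2 - 20*log(cos(3*y/4))/3
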